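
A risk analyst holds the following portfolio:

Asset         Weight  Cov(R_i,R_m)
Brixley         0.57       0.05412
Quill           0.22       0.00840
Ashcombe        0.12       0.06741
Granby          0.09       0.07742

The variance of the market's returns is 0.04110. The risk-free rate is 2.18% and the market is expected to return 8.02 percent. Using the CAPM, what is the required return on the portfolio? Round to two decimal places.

8.97%

β_Brixley = 0.05412 / 0.04110 = 1.3168
β_Quill = 0.00840 / 0.04110 = 0.2044
β_Ashcombe = 0.06741 / 0.04110 = 1.6401
β_Granby = 0.07742 / 0.04110 = 1.8837
β_P = Σ w_i β_i = 0.57×1.3168 + 0.22×0.2044 + 0.12×1.6401 + 0.09×1.8837 = 1.1619
MRP = 8.02% − 2.18% = 5.84%
E(R_P) = R_f + β_P × MRP = 2.18% + 1.1619 × 5.84% = 8.97%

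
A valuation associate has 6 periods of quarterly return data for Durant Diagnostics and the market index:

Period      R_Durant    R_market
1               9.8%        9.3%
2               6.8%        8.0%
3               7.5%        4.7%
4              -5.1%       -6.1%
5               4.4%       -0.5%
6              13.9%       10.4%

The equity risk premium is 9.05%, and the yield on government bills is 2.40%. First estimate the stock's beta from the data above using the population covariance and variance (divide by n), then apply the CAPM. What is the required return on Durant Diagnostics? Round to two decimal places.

Mean R_i = (9.8 + 6.8 + 7.5 − 5.1 + 4.4 + 13.9) / 6 = 6.2167%
Mean R_m = (9.3 + 8.0 + 4.7 − 6.1 − 0.5 + 10.4) / 6 = 4.3000%
Σ(R_i − R̄_i)(R_m − R̄_m) = 193.8700  ⇒  Cov = 193.8700 / 6 = 32.3117
Σ(R_m − R̄_m)² = 207.2600  ⇒  Var(R_m) = 207.2600 / 6 = 34.5433
β = Cov / Var(R_m) = 32.3117 / 34.5433 = 0.9354
E(R) = R_f + β × MRP = 2.40% + 0.9354 × 9.05% = 10.87%

10.87%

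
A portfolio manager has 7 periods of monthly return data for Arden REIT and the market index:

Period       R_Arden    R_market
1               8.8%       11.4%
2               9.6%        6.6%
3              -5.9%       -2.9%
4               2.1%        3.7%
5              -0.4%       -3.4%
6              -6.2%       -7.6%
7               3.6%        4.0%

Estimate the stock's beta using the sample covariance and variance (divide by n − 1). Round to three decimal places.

Mean R_i = (8.8 + 9.6 − 5.9 + 2.1 − 0.4 − 6.2 + 3.6) / 7 = 1.6571%
Mean R_m = (11.4 + 6.6 − 2.9 + 3.7 − 3.4 − 7.6 + 4.0) / 7 = 1.6857%
Σ(R_i − R̄_i)(R_m − R̄_m) = 231.8857  ⇒  Cov = 231.8857 / 6 = 38.6476
Σ(R_m − R̄_m)² = 261.0486  ⇒  Var(R_m) = 261.0486 / 6 = 43.5081
β = Cov / Var(R_m) = 38.6476 / 43.5081 = 0.8883

0.888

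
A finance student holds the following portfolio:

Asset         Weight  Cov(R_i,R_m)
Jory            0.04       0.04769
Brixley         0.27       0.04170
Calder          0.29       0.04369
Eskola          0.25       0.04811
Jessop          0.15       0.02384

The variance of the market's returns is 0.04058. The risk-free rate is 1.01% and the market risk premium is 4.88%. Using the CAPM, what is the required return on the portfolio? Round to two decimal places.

5.99%

β_Jory = 0.04769 / 0.04058 = 1.1752
β_Brixley = 0.04170 / 0.04058 = 1.0276
β_Calder = 0.04369 / 0.04058 = 1.0766
β_Eskola = 0.04811 / 0.04058 = 1.1856
β_Jessop = 0.02384 / 0.04058 = 0.5875
β_P = Σ w_i β_i = 0.04×1.1752 + 0.27×1.0276 + 0.29×1.0766 + 0.25×1.1856 + 0.15×0.5875 = 1.0212
E(R_P) = R_f + β_P × MRP = 1.01% + 1.0212 × 4.88% = 5.99%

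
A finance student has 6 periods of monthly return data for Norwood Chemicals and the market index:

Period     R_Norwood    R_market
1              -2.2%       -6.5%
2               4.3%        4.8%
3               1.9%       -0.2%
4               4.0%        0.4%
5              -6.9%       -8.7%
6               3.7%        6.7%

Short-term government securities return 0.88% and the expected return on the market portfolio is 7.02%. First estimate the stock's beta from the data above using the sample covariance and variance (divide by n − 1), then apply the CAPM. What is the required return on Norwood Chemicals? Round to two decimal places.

Mean R_i = (-2.2 + 4.3 + 1.9 + 4.0 − 6.9 + 3.7) / 6 = 0.8000%
Mean R_m = (-6.5 + 4.8 − 0.2 + 0.4 − 8.7 + 6.7) / 6 = -0.5833%
Σ(R_i − R̄_i)(R_m − R̄_m) = 123.7800  ⇒  Cov = 123.7800 / 5 = 24.7560
Σ(R_m − R̄_m)² = 184.0283  ⇒  Var(R_m) = 184.0283 / 5 = 36.8057
β = Cov / Var(R_m) = 24.7560 / 36.8057 = 0.6726
MRP = 7.02% − 0.88% = 6.14%
E(R) = R_f + β × MRP = 0.88% + 0.6726 × 6.14% = 5.01%

5.01%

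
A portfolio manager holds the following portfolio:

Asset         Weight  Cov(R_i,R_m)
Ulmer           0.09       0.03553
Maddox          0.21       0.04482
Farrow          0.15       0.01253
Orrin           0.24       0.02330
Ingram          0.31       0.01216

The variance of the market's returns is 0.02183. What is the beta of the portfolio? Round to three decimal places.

β_Ulmer = 0.03553 / 0.02183 = 1.6276
β_Maddox = 0.04482 / 0.02183 = 2.0531
β_Farrow = 0.01253 / 0.02183 = 0.5740
β_Orrin = 0.02330 / 0.02183 = 1.0673
β_Ingram = 0.01216 / 0.02183 = 0.5570
β_P = Σ w_i β_i = 0.09×1.6276 + 0.21×2.0531 + 0.15×0.5740 + 0.24×1.0673 + 0.31×0.5570 = 1.0926

1.093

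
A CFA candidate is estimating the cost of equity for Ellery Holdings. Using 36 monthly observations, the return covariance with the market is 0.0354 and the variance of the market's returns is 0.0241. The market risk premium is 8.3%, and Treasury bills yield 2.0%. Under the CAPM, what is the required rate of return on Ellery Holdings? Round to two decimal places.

14.19%

β = Cov(R_i, R_m) / Var(R_m) = 0.0354 / 0.0241 = 1.4689
E(R) = R_f + β × MRP = 2.0% + 1.4689 × 8.3% = 14.19%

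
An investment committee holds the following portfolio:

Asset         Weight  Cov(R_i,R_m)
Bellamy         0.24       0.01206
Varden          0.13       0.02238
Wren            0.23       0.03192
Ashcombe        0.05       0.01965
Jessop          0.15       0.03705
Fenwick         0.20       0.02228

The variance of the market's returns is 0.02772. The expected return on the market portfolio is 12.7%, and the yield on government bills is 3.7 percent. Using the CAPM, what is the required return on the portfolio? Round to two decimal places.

β_Bellamy = 0.01206 / 0.02772 = 0.4351
β_Varden = 0.02238 / 0.02772 = 0.8074
β_Wren = 0.03192 / 0.02772 = 1.1515
β_Ashcombe = 0.01965 / 0.02772 = 0.7089
β_Jessop = 0.03705 / 0.02772 = 1.3366
β_Fenwick = 0.02228 / 0.02772 = 0.8038
β_P = Σ w_i β_i = 0.24×0.4351 + 0.13×0.8074 + 0.23×1.1515 + 0.05×0.7089 + 0.15×1.3366 + 0.20×0.8038 = 0.8709
MRP = 12.7% − 3.7% = 9.00%
E(R_P) = R_f + β_P × MRP = 3.7% + 0.8709 × 9.0% = 11.54%

11.54%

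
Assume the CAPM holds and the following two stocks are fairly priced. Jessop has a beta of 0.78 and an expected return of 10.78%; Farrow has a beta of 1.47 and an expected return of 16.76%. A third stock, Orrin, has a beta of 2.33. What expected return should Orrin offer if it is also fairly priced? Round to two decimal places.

MRP (SML slope) = (16.76% − 10.78%) / (1.47 − 0.78) = 5.98% / 0.69 = 8.6667%
R_f (intercept) = 10.78% − 0.78 × 8.6667% = 4.0200%
E(R_Orrin) = R_f + β × MRP = 4.0200% + 2.33 × 8.6667% = 24.21%

24.21%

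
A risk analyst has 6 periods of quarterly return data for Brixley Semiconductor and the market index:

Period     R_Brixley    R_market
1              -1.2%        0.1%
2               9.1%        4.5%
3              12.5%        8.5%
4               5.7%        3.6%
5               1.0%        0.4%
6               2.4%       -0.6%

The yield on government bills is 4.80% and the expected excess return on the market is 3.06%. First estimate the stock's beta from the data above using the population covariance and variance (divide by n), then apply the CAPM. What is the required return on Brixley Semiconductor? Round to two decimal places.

9.11%

Mean R_i = (-1.2 + 9.1 + 12.5 + 5.7 + 1.0 + 2.4) / 6 = 4.9167%
Mean R_m = (0.1 + 4.5 + 8.5 + 3.6 + 0.4 − 0.6) / 6 = 2.7500%
Σ(R_i − R̄_i)(R_m − R̄_m) = 85.4350  ⇒  Cov = 85.4350 / 6 = 14.2392
Σ(R_m − R̄_m)² = 60.6150  ⇒  Var(R_m) = 60.6150 / 6 = 10.1025
β = Cov / Var(R_m) = 14.2392 / 10.1025 = 1.4095
E(R) = R_f + β × MRP = 4.80% + 1.4095 × 3.06% = 9.11%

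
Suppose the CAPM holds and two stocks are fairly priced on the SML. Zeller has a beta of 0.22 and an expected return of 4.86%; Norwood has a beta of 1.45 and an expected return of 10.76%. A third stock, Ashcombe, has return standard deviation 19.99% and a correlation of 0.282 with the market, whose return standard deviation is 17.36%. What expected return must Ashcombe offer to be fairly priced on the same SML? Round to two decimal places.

MRP = (10.76% − 4.86%) / (1.45 − 0.22) = 4.7967%
R_f = 4.86% − 0.22 × 4.7967% = 3.8047%
β_Ashcombe = ρ·σ_i/σ_m = 0.282 × 19.99 / 17.36 = 0.3247
E(R_Ashcombe) = R_f + β × MRP = 3.8047% + 0.3247 × 4.7967% = 5.36%

5.36%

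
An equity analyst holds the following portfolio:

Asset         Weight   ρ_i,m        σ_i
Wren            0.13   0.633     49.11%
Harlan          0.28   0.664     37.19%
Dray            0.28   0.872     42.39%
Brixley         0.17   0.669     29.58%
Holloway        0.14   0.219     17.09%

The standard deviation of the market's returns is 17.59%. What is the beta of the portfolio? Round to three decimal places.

1.432

β_Wren = 0.633 × 49.11% / 17.59% = 1.7673
β_Harlan = 0.664 × 37.19% / 17.59% = 1.4039
β_Dray = 0.872 × 42.39% / 17.59% = 2.1014
β_Brixley = 0.669 × 29.58% / 17.59% = 1.1250
β_Holloway = 0.219 × 17.09% / 17.59% = 0.2128
β_P = Σ w_i β_i = 0.13×1.7673 + 0.28×1.4039 + 0.28×2.1014 + 0.17×1.1250 + 0.14×0.2128 = 1.4323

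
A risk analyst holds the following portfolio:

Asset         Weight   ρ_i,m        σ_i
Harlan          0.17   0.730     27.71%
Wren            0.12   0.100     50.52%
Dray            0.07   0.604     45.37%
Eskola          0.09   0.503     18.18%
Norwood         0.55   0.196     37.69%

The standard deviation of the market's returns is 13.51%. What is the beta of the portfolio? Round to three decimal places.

0.803

β_Harlan = 0.730 × 27.71% / 13.51% = 1.4973
β_Wren = 0.100 × 50.52% / 13.51% = 0.3739
β_Dray = 0.604 × 45.37% / 13.51% = 2.0284
β_Eskola = 0.503 × 18.18% / 13.51% = 0.6769
β_Norwood = 0.196 × 37.69% / 13.51% = 0.5468
β_P = Σ w_i β_i = 0.17×1.4973 + 0.12×0.3739 + 0.07×2.0284 + 0.09×0.6769 + 0.55×0.5468 = 0.8031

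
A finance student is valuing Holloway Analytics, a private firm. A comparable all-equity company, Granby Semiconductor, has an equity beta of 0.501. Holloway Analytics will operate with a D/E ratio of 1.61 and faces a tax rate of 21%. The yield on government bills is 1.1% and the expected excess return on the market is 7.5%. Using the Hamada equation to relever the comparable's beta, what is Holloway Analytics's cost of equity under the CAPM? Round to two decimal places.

9.64%

β_L = β_U × [1 + (1 − t)(D/E)] = 0.501 × [1 + (1 − 0.21) × 1.61]
    = 0.501 × [1 + 0.79 × 1.61] = 0.501 × 2.2719 = 1.1382
E(R) = R_f + β_L × MRP = 1.1% + 1.1382 × 7.5% = 9.64%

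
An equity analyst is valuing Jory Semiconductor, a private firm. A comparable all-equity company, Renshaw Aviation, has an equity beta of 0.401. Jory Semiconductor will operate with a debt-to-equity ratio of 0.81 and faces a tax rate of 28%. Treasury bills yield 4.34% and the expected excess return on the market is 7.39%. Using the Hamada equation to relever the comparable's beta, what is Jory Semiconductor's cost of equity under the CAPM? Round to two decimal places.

9.03%

β_L = β_U × [1 + (1 − t)(D/E)] = 0.401 × [1 + (1 − 0.28) × 0.81]
    = 0.401 × [1 + 0.72 × 0.81] = 0.401 × 1.5832 = 0.6349
E(R) = R_f + β_L × MRP = 4.34% + 0.6349 × 7.39% = 9.03%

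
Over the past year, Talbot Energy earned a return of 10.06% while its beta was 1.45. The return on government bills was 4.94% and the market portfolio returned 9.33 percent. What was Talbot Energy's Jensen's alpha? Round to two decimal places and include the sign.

Market excess return = 9.33% − 4.94% = 4.39%
CAPM benchmark = R_f + β(R_m − R_f) = 4.94% + 1.45 × 4.39% = 11.3055%
α = actual − benchmark = 10.06% − 11.3055% = -1.25%

-1.25%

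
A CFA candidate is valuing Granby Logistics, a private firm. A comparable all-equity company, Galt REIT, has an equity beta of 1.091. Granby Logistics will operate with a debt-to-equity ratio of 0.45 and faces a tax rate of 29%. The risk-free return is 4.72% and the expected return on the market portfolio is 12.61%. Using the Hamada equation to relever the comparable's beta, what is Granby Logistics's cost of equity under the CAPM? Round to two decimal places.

β_L = β_U × [1 + (1 − t)(D/E)] = 1.091 × [1 + (1 − 0.29) × 0.45]
    = 1.091 × [1 + 0.71 × 0.45] = 1.091 × 1.3195 = 1.4396
MRP = 12.61% − 4.72% = 7.89%
E(R) = R_f + β_L × MRP = 4.72% + 1.4396 × 7.89% = 16.08%

16.08%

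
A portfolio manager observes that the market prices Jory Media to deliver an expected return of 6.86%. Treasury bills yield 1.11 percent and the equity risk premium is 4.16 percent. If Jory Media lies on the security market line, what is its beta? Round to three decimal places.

1.382

β = (E(R) − R_f) / MRP = (6.86% − 1.11%) / 4.16% = 5.75% / 4.16% = 1.382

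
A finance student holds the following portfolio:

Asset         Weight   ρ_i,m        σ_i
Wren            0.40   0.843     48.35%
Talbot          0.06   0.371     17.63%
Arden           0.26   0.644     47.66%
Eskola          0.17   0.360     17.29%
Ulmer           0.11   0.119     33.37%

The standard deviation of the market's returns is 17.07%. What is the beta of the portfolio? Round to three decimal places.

1.533

β_Wren = 0.843 × 48.35% / 17.07% = 2.3878
β_Talbot = 0.371 × 17.63% / 17.07% = 0.3832
β_Arden = 0.644 × 47.66% / 17.07% = 1.7981
β_Eskola = 0.360 × 17.29% / 17.07% = 0.3646
β_Ulmer = 0.119 × 33.37% / 17.07% = 0.2326
β_P = Σ w_i β_i = 0.40×2.3878 + 0.06×0.3832 + 0.26×1.7981 + 0.17×0.3646 + 0.11×0.2326 = 1.5332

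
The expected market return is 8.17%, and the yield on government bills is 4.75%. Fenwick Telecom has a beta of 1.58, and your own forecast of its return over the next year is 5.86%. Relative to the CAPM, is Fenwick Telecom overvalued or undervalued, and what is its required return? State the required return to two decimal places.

MRP = 8.17% − 4.75% = 3.42%
Required return = R_f + β·MRP = 4.75% + 1.58 × 3.42% = 10.15%
Forecast 5.86% < required 10.15% → the stock plots below the SML → overvalued.

Overvalued; required return 10.15%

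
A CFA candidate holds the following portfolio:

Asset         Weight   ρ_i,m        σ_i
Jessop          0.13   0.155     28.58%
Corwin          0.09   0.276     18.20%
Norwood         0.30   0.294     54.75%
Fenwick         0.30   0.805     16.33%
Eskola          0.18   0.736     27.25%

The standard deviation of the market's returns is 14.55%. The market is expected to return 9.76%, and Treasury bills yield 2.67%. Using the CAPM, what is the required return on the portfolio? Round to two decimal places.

9.20%

β_Jessop = 0.155 × 28.58% / 14.55% = 0.3045
β_Corwin = 0.276 × 18.20% / 14.55% = 0.3452
β_Norwood = 0.294 × 54.75% / 14.55% = 1.1063
β_Fenwick = 0.805 × 16.33% / 14.55% = 0.9035
β_Eskola = 0.736 × 27.25% / 14.55% = 1.3784
β_P = Σ w_i β_i = 0.13×0.3045 + 0.09×0.3452 + 0.30×1.1063 + 0.30×0.9035 + 0.18×1.3784 = 0.9217
MRP = 9.76% − 2.67% = 7.09%
E(R_P) = R_f + β_P × MRP = 2.67% + 0.9217 × 7.09% = 9.20%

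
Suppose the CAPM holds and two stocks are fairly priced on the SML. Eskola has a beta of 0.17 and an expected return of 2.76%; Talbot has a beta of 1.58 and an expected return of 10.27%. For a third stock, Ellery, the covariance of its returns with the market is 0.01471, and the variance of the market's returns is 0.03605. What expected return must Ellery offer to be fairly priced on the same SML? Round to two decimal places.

4.03%

MRP = (10.27% − 2.76%) / (1.58 − 0.17) = 5.3262%
R_f = 2.76% − 0.17 × 5.3262% = 1.8545%
β_Ellery = Cov / Var(R_m) = 0.01471 / 0.03605 = 0.4080
E(R_Ellery) = R_f + β × MRP = 1.8545% + 0.4080 × 5.3262% = 4.03%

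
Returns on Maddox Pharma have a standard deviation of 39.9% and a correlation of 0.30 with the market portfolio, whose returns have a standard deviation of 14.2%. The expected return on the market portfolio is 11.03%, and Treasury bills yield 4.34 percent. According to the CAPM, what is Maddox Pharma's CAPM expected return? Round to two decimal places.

β = ρ × σ_i / σ_m = 0.30 × 39.9% / 14.2% = 0.8430
MRP = 11.03% − 4.34% = 6.69%
E(R) = 4.34% + 0.8430 × 6.69% = 9.98%

9.98%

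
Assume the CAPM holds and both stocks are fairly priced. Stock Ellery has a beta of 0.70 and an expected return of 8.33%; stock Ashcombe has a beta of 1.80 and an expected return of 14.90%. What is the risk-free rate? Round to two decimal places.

4.15%

Both satisfy E(R) = R_f + β·MRP, so the slope of the SML is
MRP = (14.90% − 8.33%) / (1.80 − 0.70) = 6.57% / 1.10 = 5.9727%
R_f = E(R_Ellery) − β_Ellery·MRP = 8.33% − 0.70 × 5.9727% = 4.1491%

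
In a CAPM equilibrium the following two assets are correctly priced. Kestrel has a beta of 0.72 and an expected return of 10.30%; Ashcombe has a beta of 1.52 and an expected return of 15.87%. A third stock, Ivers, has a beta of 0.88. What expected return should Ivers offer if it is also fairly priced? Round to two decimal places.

11.41%

MRP (SML slope) = (15.87% − 10.30%) / (1.52 − 0.72) = 5.57% / 0.80 = 6.9625%
R_f (intercept) = 10.30% − 0.72 × 6.9625% = 5.2870%
E(R_Ivers) = R_f + β × MRP = 5.2870% + 0.88 × 6.9625% = 11.41%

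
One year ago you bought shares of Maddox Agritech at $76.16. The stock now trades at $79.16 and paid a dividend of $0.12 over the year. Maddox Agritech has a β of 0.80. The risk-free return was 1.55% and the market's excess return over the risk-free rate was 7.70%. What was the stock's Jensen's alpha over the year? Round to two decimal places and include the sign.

-3.61%

Realised HPR = (P1 + D1 − P0) / P0 = (79.16 + 0.12 − 76.16) / 76.16 = 3.12 / 76.16 = 4.0966%
CAPM required = R_f + β·MRP = 1.55% + 0.80 × 7.70% = 7.7100%
α = realised − required = 4.0966% − 7.7100% = -3.61%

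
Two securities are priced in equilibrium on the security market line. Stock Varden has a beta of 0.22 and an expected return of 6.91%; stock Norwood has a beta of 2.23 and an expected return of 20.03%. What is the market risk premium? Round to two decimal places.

6.53%

Both satisfy E(R) = R_f + β·MRP, so the slope of the SML is
MRP = (20.03% − 6.91%) / (2.23 − 0.22) = 13.12% / 2.01 = 6.5274%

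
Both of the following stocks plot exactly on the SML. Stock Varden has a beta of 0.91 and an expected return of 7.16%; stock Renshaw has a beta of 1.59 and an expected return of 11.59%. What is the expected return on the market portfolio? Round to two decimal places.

Both satisfy E(R) = R_f + β·MRP, so the slope of the SML is
MRP = (11.59% − 7.16%) / (1.59 − 0.91) = 4.43% / 0.68 = 6.5147%
R_f = E(R_Varden) − β_Varden·MRP = 7.16% − 0.91 × 6.5147% = 1.2316%
E(R_m) = R_f + MRP = 1.2316% + 6.5147% = 7.75%

7.75%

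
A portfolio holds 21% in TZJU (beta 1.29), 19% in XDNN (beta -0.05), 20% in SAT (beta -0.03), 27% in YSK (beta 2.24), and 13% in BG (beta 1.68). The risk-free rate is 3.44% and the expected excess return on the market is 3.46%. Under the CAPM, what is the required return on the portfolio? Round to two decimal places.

7.17%

β_P = Σ w_i β_i = 0.21×1.29 + 0.19×-0.05 + 0.20×-0.03 + 0.27×2.24 + 0.13×1.68 = 1.0786
E(R_P) = R_f + β_P × MRP = 3.44% + 1.0786 × 3.46% = 7.17%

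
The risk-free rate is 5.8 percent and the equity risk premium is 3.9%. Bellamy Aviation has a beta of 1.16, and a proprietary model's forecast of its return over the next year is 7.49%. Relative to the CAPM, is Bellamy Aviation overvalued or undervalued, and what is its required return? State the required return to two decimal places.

Required return = R_f + β·MRP = 5.8% + 1.16 × 3.9% = 10.32%
Forecast 7.49% < required 10.32% → the stock plots below the SML → overvalued.

Overvalued; required return 10.32%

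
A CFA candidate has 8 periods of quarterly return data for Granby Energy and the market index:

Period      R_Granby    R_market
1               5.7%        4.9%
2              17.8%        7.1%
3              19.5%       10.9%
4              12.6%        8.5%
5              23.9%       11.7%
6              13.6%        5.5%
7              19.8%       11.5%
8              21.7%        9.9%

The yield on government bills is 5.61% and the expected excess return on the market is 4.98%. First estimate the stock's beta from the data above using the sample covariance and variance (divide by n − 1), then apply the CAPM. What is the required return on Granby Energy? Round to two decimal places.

Mean R_i = (5.7 + 17.8 + 19.5 + 12.6 + 23.9 + 13.6 + 19.8 + 21.7) / 8 = 16.8250%
Mean R_m = (4.9 + 7.1 + 10.9 + 8.5 + 11.7 + 5.5 + 11.5 + 9.9) / 8 = 8.7500%
Σ(R_i − R̄_i)(R_m − R̄_m) = 93.1700  ⇒  Cov = 93.1700 / 7 = 13.3100
Σ(R_m − R̄_m)² = 50.3800  ⇒  Var(R_m) = 50.3800 / 7 = 7.1971
β = Cov / Var(R_m) = 13.3100 / 7.1971 = 1.8494
E(R) = R_f + β × MRP = 5.61% + 1.8494 × 4.98% = 14.82%

14.82%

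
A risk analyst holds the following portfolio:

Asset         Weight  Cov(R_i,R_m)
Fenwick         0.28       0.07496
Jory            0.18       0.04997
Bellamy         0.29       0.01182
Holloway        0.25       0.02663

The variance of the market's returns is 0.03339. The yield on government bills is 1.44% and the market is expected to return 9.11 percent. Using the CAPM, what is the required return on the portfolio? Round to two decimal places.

β_Fenwick = 0.07496 / 0.03339 = 2.2450
β_Jory = 0.04997 / 0.03339 = 1.4966
β_Bellamy = 0.01182 / 0.03339 = 0.3540
β_Holloway = 0.02663 / 0.03339 = 0.7975
β_P = Σ w_i β_i = 0.28×2.2450 + 0.18×1.4966 + 0.29×0.3540 + 0.25×0.7975 = 1.2000
MRP = 9.11% − 1.44% = 7.67%
E(R_P) = R_f + β_P × MRP = 1.44% + 1.2000 × 7.67% = 10.64%

10.64%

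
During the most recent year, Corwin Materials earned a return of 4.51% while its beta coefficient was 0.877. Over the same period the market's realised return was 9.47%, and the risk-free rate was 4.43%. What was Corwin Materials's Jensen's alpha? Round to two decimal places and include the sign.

Market excess return = 9.47% − 4.43% = 5.04%
CAPM benchmark = R_f + β(R_m − R_f) = 4.43% + 0.877 × 5.04% = 8.85008%
α = actual − benchmark = 4.51% − 8.85008% = -4.34%

-4.34%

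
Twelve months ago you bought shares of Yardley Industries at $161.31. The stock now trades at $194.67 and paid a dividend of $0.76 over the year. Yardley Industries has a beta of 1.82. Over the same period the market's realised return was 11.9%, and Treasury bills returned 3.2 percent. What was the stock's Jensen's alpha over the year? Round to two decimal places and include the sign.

Realised HPR = (P1 + D1 − P0) / P0 = (194.67 + 0.76 − 161.31) / 161.31 = 34.12 / 161.31 = 21.1518%
MRP = 11.9% − 3.2% = 8.70%
CAPM required = R_f + β·MRP = 3.2% + 1.82 × 8.7% = 19.0340%
α = realised − required = 21.1518% − 19.0340% = +2.12%

+2.12%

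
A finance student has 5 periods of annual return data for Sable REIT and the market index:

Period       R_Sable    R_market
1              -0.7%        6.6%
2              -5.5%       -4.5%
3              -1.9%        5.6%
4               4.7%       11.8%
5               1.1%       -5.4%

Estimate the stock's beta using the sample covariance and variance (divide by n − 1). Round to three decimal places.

0.293

Mean R_i = (-0.7 − 5.5 − 1.9 + 4.7 + 1.1) / 5 = -0.4600%
Mean R_m = (6.6 − 4.5 + 5.6 + 11.8 − 5.4) / 5 = 2.8200%
Σ(R_i − R̄_i)(R_m − R̄_m) = 65.4960  ⇒  Cov = 65.4960 / 4 = 16.3740
Σ(R_m − R̄_m)² = 223.8080  ⇒  Var(R_m) = 223.8080 / 4 = 55.9520
β = Cov / Var(R_m) = 16.3740 / 55.9520 = 0.2926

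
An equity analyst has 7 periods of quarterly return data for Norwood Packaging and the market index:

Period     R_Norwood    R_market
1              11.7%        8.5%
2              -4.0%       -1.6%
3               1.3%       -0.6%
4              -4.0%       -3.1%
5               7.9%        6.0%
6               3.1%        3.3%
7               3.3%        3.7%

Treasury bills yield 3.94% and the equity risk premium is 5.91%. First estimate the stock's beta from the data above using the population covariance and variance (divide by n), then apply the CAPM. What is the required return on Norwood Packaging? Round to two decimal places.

Mean R_i = (11.7 − 4.0 + 1.3 − 4.0 + 7.9 + 3.1 + 3.3) / 7 = 2.7571%
Mean R_m = (8.5 − 1.6 − 0.6 − 3.1 + 6.0 + 3.3 + 3.7) / 7 = 2.3143%
Σ(R_i − R̄_i)(R_m − R̄_m) = 142.6443  ⇒  Cov = 142.6443 / 7 = 20.3778
Σ(R_m − R̄_m)² = 107.8686  ⇒  Var(R_m) = 107.8686 / 7 = 15.4098
β = Cov / Var(R_m) = 20.3778 / 15.4098 = 1.3224
E(R) = R_f + β × MRP = 3.94% + 1.3224 × 5.91% = 11.76%

11.76%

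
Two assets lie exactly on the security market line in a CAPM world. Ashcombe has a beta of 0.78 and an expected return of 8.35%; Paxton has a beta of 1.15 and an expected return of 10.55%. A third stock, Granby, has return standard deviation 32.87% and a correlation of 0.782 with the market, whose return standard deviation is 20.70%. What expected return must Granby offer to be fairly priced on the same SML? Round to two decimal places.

MRP = (10.55% − 8.35%) / (1.15 − 0.78) = 5.9459%
R_f = 8.35% − 0.78 × 5.9459% = 3.7122%
β_Granby = ρ·σ_i/σ_m = 0.782 × 32.87 / 20.70 = 1.2418
E(R_Granby) = R_f + β × MRP = 3.7122% + 1.2418 × 5.9459% = 11.10%

11.10%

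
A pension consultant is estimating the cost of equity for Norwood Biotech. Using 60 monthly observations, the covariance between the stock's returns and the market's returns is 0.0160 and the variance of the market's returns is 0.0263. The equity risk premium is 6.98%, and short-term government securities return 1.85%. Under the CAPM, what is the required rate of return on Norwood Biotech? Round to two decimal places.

6.10%

β = Cov(R_i, R_m) / Var(R_m) = 0.0160 / 0.0263 = 0.6084
E(R) = R_f + β × MRP = 1.85% + 0.6084 × 6.98% = 6.10%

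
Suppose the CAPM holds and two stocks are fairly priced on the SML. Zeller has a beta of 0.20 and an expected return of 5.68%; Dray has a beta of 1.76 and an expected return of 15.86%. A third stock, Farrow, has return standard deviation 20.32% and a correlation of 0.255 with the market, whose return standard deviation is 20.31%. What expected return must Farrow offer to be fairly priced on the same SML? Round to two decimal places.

MRP = (15.86% − 5.68%) / (1.76 − 0.20) = 6.5256%
R_f = 5.68% − 0.20 × 6.5256% = 4.3749%
β_Farrow = ρ·σ_i/σ_m = 0.255 × 20.32 / 20.31 = 0.2551
E(R_Farrow) = R_f + β × MRP = 4.3749% + 0.2551 × 6.5256% = 6.04%

6.04%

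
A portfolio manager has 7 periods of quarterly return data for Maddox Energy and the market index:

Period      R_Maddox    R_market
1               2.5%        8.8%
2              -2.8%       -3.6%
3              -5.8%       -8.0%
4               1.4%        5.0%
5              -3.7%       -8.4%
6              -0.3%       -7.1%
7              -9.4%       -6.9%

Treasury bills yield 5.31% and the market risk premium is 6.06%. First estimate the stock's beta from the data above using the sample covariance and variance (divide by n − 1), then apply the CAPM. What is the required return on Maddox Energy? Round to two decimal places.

Mean R_i = (2.5 − 2.8 − 5.8 + 1.4 − 3.7 − 0.3 − 9.4) / 7 = -2.5857%
Mean R_m = (8.8 − 3.6 − 8.0 + 5.0 − 8.4 − 7.1 − 6.9) / 7 = -2.8857%
Σ(R_i − R̄_i)(R_m − R̄_m) = 131.3186  ⇒  Cov = 131.3186 / 6 = 21.8864
Σ(R_m − R̄_m)² = 289.6886  ⇒  Var(R_m) = 289.6886 / 6 = 48.2814
β = Cov / Var(R_m) = 21.8864 / 48.2814 = 0.4533
E(R) = R_f + β × MRP = 5.31% + 0.4533 × 6.06% = 8.06%

8.06%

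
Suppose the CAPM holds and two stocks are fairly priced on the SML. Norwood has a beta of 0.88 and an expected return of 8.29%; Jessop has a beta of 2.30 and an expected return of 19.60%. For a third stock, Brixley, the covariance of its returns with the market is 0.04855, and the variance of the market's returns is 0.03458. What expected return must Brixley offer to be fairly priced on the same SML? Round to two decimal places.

12.46%

MRP = (19.60% − 8.29%) / (2.30 − 0.88) = 7.9648%
R_f = 8.29% − 0.88 × 7.9648% = 1.2810%
β_Brixley = Cov / Var(R_m) = 0.04855 / 0.03458 = 1.4040
E(R_Brixley) = R_f + β × MRP = 1.2810% + 1.4040 × 7.9648% = 12.46%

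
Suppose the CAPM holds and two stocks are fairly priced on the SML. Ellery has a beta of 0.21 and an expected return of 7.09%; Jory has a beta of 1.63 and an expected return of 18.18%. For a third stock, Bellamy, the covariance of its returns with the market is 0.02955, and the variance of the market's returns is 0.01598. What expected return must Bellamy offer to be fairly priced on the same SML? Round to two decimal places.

MRP = (18.18% − 7.09%) / (1.63 − 0.21) = 7.8099%
R_f = 7.09% − 0.21 × 7.8099% = 5.4499%
β_Bellamy = Cov / Var(R_m) = 0.02955 / 0.01598 = 1.8492
E(R_Bellamy) = R_f + β × MRP = 5.4499% + 1.8492 × 7.8099% = 19.89%

19.89%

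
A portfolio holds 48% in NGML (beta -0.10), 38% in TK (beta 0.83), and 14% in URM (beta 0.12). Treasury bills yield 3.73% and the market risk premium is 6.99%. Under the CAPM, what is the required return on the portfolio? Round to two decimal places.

5.72%

β_P = Σ w_i β_i = 0.48×-0.10 + 0.38×0.83 + 0.14×0.12 = 0.2842
E(R_P) = R_f + β_P × MRP = 3.73% + 0.2842 × 6.99% = 5.72%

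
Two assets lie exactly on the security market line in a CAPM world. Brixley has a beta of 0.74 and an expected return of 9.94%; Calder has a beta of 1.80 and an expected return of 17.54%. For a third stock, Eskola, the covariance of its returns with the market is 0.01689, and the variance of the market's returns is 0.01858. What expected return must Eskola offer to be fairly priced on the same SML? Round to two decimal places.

11.15%

MRP = (17.54% − 9.94%) / (1.80 − 0.74) = 7.1698%
R_f = 9.94% − 0.74 × 7.1698% = 4.6343%
β_Eskola = Cov / Var(R_m) = 0.01689 / 0.01858 = 0.9090
E(R_Eskola) = R_f + β × MRP = 4.6343% + 0.9090 × 7.1698% = 11.15%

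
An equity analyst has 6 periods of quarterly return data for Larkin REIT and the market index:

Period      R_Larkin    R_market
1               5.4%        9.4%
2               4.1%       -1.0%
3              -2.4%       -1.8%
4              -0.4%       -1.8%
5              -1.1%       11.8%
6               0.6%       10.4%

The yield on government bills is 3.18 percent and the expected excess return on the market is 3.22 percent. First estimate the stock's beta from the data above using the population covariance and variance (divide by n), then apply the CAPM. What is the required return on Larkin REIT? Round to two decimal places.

3.43%

Mean R_i = (5.4 + 4.1 − 2.4 − 0.4 − 1.1 + 0.6) / 6 = 1.0333%
Mean R_m = (9.4 − 1.0 − 1.8 − 1.8 + 11.8 + 10.4) / 6 = 4.5000%
Σ(R_i − R̄_i)(R_m − R̄_m) = 17.0600  ⇒  Cov = 17.0600 / 6 = 2.8433
Σ(R_m − R̄_m)² = 221.7400  ⇒  Var(R_m) = 221.7400 / 6 = 36.9567
β = Cov / Var(R_m) = 2.8433 / 36.9567 = 0.0769
E(R) = R_f + β × MRP = 3.18% + 0.0769 × 3.22% = 3.43%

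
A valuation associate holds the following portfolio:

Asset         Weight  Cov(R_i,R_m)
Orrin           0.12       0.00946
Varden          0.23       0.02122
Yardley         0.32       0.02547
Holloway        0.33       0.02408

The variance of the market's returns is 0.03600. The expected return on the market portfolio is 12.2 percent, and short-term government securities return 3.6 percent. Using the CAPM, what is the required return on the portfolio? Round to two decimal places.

β_Orrin = 0.00946 / 0.03600 = 0.2628
β_Varden = 0.02122 / 0.03600 = 0.5894
β_Yardley = 0.02547 / 0.03600 = 0.7075
β_Holloway = 0.02408 / 0.03600 = 0.6689
β_P = Σ w_i β_i = 0.12×0.2628 + 0.23×0.5894 + 0.32×0.7075 + 0.33×0.6689 = 0.6142
MRP = 12.2% − 3.6% = 8.60%
E(R_P) = R_f + β_P × MRP = 3.6% + 0.6142 × 8.6% = 8.88%

8.88%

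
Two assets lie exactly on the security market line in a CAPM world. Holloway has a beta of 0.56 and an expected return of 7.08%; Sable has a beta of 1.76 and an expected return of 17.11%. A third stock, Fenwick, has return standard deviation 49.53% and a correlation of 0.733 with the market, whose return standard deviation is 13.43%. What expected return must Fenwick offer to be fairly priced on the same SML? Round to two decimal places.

MRP = (17.11% − 7.08%) / (1.76 − 0.56) = 8.3583%
R_f = 7.08% − 0.56 × 8.3583% = 2.3994%
β_Fenwick = ρ·σ_i/σ_m = 0.733 × 49.53 / 13.43 = 2.7033
E(R_Fenwick) = R_f + β × MRP = 2.3994% + 2.7033 × 8.3583% = 24.99%

24.99%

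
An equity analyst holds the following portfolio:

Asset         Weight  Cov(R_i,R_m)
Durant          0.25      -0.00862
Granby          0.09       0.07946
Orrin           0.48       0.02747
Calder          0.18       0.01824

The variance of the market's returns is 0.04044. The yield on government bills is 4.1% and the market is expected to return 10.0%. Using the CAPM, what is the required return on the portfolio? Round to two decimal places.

7.23%

β_Durant = -0.00862 / 0.04044 = -0.2132
β_Granby = 0.07946 / 0.04044 = 1.9649
β_Orrin = 0.02747 / 0.04044 = 0.6793
β_Calder = 0.01824 / 0.04044 = 0.4510
β_P = Σ w_i β_i = 0.25×-0.2132 + 0.09×1.9649 + 0.48×0.6793 + 0.18×0.4510 = 0.5308
MRP = 10.0% − 4.1% = 5.90%
E(R_P) = R_f + β_P × MRP = 4.1% + 0.5308 × 5.9% = 7.23%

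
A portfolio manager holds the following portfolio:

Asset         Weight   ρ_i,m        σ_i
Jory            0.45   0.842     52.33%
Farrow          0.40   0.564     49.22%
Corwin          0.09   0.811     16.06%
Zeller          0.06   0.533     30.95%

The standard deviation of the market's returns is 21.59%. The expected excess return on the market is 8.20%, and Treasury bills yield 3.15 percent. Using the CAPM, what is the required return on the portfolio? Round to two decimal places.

β_Jory = 0.842 × 52.33% / 21.59% = 2.0408
β_Farrow = 0.564 × 49.22% / 21.59% = 1.2858
β_Corwin = 0.811 × 16.06% / 21.59% = 0.6033
β_Zeller = 0.533 × 30.95% / 21.59% = 0.7641
β_P = Σ w_i β_i = 0.45×2.0408 + 0.40×1.2858 + 0.09×0.6033 + 0.06×0.7641 = 1.5328
E(R_P) = R_f + β_P × MRP = 3.15% + 1.5328 × 8.20% = 15.72%

15.72%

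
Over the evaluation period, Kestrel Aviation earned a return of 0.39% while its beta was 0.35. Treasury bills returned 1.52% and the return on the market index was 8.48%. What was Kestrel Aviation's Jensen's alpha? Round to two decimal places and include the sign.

-3.57%

Market excess return = 8.48% − 1.52% = 6.96%
CAPM benchmark = R_f + β(R_m − R_f) = 1.52% + 0.35 × 6.96% = 3.9560%
α = actual − benchmark = 0.39% − 3.9560% = -3.57%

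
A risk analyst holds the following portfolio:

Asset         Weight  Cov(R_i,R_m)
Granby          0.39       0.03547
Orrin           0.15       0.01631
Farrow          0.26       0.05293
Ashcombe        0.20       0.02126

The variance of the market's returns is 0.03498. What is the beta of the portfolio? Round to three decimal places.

β_Granby = 0.03547 / 0.03498 = 1.0140
β_Orrin = 0.01631 / 0.03498 = 0.4663
β_Farrow = 0.05293 / 0.03498 = 1.5132
β_Ashcombe = 0.02126 / 0.03498 = 0.6078
β_P = Σ w_i β_i = 0.39×1.0140 + 0.15×0.4663 + 0.26×1.5132 + 0.20×0.6078 = 0.9804

0.980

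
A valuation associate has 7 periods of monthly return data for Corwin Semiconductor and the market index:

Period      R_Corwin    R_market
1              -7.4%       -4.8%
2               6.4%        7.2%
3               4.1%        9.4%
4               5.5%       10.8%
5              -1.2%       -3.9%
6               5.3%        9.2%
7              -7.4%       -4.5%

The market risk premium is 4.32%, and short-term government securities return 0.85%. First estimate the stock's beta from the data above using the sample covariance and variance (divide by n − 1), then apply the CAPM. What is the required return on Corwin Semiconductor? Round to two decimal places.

Mean R_i = (-7.4 + 6.4 + 4.1 + 5.5 − 1.2 + 5.3 − 7.4) / 7 = 0.7571%
Mean R_m = (-4.8 + 7.2 + 9.4 + 10.8 − 3.9 + 9.2 − 4.5) / 7 = 3.3429%
Σ(R_i − R̄_i)(R_m − R̄_m) = 248.5629  ⇒  Cov = 248.5629 / 6 = 41.4272
Σ(R_m − R̄_m)² = 321.7571  ⇒  Var(R_m) = 321.7571 / 6 = 53.6262
β = Cov / Var(R_m) = 41.4272 / 53.6262 = 0.7725
E(R) = R_f + β × MRP = 0.85% + 0.7725 × 4.32% = 4.19%

4.19%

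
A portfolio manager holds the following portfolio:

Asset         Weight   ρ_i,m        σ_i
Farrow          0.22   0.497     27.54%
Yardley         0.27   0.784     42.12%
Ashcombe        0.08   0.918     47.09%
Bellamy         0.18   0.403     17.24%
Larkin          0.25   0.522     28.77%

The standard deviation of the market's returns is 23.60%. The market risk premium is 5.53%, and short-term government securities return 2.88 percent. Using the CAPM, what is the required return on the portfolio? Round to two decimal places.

β_Farrow = 0.497 × 27.54% / 23.60% = 0.5800
β_Yardley = 0.784 × 42.12% / 23.60% = 1.3992
β_Ashcombe = 0.918 × 47.09% / 23.60% = 1.8317
β_Bellamy = 0.403 × 17.24% / 23.60% = 0.2944
β_Larkin = 0.522 × 28.77% / 23.60% = 0.6364
β_P = Σ w_i β_i = 0.22×0.5800 + 0.27×1.3992 + 0.08×1.8317 + 0.18×0.2944 + 0.25×0.6364 = 0.8640
E(R_P) = R_f + β_P × MRP = 2.88% + 0.8640 × 5.53% = 7.66%

7.66%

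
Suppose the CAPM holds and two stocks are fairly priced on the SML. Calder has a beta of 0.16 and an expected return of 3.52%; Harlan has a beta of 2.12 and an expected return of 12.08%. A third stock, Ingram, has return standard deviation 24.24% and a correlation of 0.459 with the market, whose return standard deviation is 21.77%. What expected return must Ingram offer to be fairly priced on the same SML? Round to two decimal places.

5.05%

MRP = (12.08% − 3.52%) / (2.12 − 0.16) = 4.3673%
R_f = 3.52% − 0.16 × 4.3673% = 2.8212%
β_Ingram = ρ·σ_i/σ_m = 0.459 × 24.24 / 21.77 = 0.5111
E(R_Ingram) = R_f + β × MRP = 2.8212% + 0.5111 × 4.3673% = 5.05%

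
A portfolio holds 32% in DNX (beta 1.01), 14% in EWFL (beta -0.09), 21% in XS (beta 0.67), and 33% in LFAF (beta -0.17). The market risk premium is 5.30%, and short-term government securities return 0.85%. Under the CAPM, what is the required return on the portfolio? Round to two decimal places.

β_P = Σ w_i β_i = 0.32×1.01 + 0.14×-0.09 + 0.21×0.67 + 0.33×-0.17 = 0.3952
E(R_P) = R_f + β_P × MRP = 0.85% + 0.3952 × 5.30% = 2.94%

2.94%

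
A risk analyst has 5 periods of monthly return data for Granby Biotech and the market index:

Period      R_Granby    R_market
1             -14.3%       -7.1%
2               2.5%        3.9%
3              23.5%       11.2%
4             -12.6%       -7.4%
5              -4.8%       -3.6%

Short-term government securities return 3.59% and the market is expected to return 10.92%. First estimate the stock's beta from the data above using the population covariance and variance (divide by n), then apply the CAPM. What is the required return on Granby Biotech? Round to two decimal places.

17.33%

Mean R_i = (-14.3 + 2.5 + 23.5 − 12.6 − 4.8) / 5 = -1.1400%
Mean R_m = (-7.1 + 3.9 + 11.2 − 7.4 − 3.6) / 5 = -0.6000%
Σ(R_i − R̄_i)(R_m − R̄_m) = 481.5800  ⇒  Cov = 481.5800 / 5 = 96.3160
Σ(R_m − R̄_m)² = 256.9800  ⇒  Var(R_m) = 256.9800 / 5 = 51.3960
β = Cov / Var(R_m) = 96.3160 / 51.3960 = 1.8740
MRP = 10.92% − 3.59% = 7.33%
E(R) = R_f + β × MRP = 3.59% + 1.8740 × 7.33% = 17.33%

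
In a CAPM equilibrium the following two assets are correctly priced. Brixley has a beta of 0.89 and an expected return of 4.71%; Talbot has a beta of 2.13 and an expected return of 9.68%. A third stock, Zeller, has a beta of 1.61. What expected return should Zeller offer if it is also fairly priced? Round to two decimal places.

MRP (SML slope) = (9.68% − 4.71%) / (2.13 − 0.89) = 4.97% / 1.24 = 4.0081%
R_f (intercept) = 4.71% − 0.89 × 4.0081% = 1.1428%
E(R_Zeller) = R_f + β × MRP = 1.1428% + 1.61 × 4.0081% = 7.60%

7.60%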